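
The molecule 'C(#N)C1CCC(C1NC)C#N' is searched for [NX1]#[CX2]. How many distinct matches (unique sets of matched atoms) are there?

[NX1]#[CX2] is the SMARTS for a nitrile: a nitrogen triple-bonded to a two-connected carbon.
The molecule carries 2 separate instances of a nitrile (-C#N) meeting every constraint; each maps to a distinct set of atoms, giving 2 matches.

2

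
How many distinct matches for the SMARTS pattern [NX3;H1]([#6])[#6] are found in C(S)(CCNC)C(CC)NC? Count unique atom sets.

2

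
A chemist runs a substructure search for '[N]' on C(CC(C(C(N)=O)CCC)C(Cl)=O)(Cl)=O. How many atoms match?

The query [N] means: uppercase N matches aliphatic (non-aromatic) nitrogen only.
Check the 15 heavy atoms by environment: 9× C → no; 3× O → no; 2× Cl → no; 1× N → match.
That gives 1 matching atom.

1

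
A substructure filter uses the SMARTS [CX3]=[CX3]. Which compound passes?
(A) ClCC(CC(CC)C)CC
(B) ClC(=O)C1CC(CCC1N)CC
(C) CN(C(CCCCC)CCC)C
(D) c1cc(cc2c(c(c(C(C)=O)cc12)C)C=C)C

D

[CX3]=[CX3] describes a non-aromatic C=C double bond between two sp2 carbons (an alkene).
(A) has an ethyl group (-CH2CH3) but its C-C bond is a single bond between CX4 carbons, not CX3=CX3.
(B) has an ethyl group (-CH2CH3) but its C-C bond is a single bond between CX4 carbons, not CX3=CX3.
(C) has an ethyl group (-CH2CH3) but its C-C bond is a single bond between CX4 carbons, not CX3=CX3.
(D) contains a vinyl group (-CH=CH2), which satisfies every atom and bond constraint.
So the answer is (D).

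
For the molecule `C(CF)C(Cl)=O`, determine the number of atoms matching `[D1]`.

The query [D1] means: atom with exactly one heavy-atom neighbour (degree 1).
Check the 6 heavy atoms by environment: 2× C (D2) → no; 1× C (D3) → no; 1× O (D1) → match; 1× Cl (D1) → match; 1× F (D1) → match.
Summing the matching environments: 1 + 1 + 1 = 3 matching atoms.

3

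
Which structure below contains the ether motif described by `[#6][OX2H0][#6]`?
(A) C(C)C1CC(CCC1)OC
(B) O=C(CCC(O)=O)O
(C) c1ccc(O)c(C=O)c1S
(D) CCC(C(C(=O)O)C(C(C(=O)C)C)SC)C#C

A

[#6][OX2H0][#6] describes an aliphatic oxygen bridging two carbons with no H on the oxygen (an ether).
(A) contains a methoxy ether (-OCH3), which satisfies every atom and bond constraint.
(B) has a carboxylic acid group (-C(=O)OH) but the -OH oxygen has H1; the =O is OX1, not OX2.
(C) has a hydroxyl group (-OH) but the oxygen has H1, not H0 bridging two carbons.
(D) has a carboxylic acid group (-C(=O)OH) but the -OH oxygen has H1; the =O is OX1, not OX2.
So the answer is (A).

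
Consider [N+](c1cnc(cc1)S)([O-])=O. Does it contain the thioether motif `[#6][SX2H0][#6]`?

No

The pattern [#6][SX2H0][#6] describes an aliphatic sulfur bridging two carbons with no H on the sulfur — a thioether.
The closest candidate here is a thiol (-SH), but the sulfur has H1, not H0 bridging two carbons. No other fragment satisfies the full query, so there is no match.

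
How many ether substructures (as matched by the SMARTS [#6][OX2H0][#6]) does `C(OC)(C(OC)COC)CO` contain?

3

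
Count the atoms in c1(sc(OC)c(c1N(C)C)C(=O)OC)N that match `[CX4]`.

4

The query [CX4] means: C with X4: aliphatic carbon with exactly 4 total connections (bonds + H).
Check the 15 heavy atoms by environment: 1× s (aromatic, X2) → no; 4× c (aromatic, X3) → no; 1× C (X3) → no; 1× O (X1) → no; 2× O (X2) → no; 4× C (X4) → match; 2× N (X3) → no.
That gives 4 matching atoms.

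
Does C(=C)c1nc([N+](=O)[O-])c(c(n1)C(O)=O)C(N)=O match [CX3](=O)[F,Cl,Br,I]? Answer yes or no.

No

The pattern [CX3](=O)[F,Cl,Br,I] describes a carbonyl carbon bonded to a halogen — an acyl halide.
The closest candidate here is a carboxylic acid group (-C(=O)OH), but the carbonyl is bonded to -OH, not to a halogen. No other fragment satisfies the full query, so there is no match.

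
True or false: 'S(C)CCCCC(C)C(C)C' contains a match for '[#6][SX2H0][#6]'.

The pattern [#6][SX2H0][#6] describes an aliphatic sulfur bridging two carbons with no H on the sulfur — a thioether.
The molecule carries a methylthio ether (-SCH3), whose atoms satisfy every constraint of the query, so the pattern matches.

True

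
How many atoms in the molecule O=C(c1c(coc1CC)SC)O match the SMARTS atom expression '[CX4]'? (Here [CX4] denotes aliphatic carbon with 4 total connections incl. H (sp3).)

The query [CX4] means: C with X4: aliphatic carbon with exactly 4 total connections (bonds + H).
Check the 12 heavy atoms by environment: 1× o (aromatic, X2) → no; 4× c (aromatic, X3) → no; 1× S (X2) → no; 3× C (X4) → match; 1× C (X3) → no; 1× O (X1) → no; 1× O (X2) → no.
That gives 3 matching atoms.

3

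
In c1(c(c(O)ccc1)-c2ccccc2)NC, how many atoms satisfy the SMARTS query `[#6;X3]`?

12

The query [#6;X3] means: any carbon (aromatic or not) with three total connections.
Check the 15 heavy atoms by environment: 12× c (aromatic, X3) → match; 1× N (X3) → no; 1× C (X4) → no; 1× O (X2) → no.
That gives 12 matching atoms.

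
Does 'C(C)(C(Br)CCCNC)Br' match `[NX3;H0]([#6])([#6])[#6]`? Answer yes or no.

No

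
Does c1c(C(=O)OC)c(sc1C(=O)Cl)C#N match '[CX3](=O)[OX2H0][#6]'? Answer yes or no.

Yes

The pattern [CX3](=O)[OX2H0][#6] describes a carbonyl carbon bonded to an oxygen that is itself bonded to carbon (no H on that O) — an ester.
The molecule carries a methyl-ester group (-C(=O)OCH3), whose atoms satisfy every constraint of the query, so the pattern matches.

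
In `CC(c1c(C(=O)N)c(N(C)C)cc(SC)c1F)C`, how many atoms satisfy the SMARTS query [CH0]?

1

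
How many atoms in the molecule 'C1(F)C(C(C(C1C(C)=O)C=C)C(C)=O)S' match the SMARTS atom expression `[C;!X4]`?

4

Check the 15 heavy atoms by environment: 7× C (X4) → no; 4× C (X3) → match; 2× O (X1) → no; 1× S (X2) → no; 1× F (X1) → no.
That gives 4 matching atoms.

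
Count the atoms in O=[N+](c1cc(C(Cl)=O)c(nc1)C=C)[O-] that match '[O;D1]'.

3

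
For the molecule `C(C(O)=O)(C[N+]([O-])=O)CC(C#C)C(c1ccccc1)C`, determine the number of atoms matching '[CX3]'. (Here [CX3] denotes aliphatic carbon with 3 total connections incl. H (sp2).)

1

The query [CX3] means: C with X3: aliphatic carbon with exactly 3 total connections.
Check the 20 heavy atoms by environment: 6× C (X4) → no; 2× C (X2) → no; 1× N (charge +1, X3) → no; 1× O (charge -1, X1) → no; 2× O (X1) → no; 1× C (X3) → match; 1× O (X2) → no; 6× c (aromatic, X3) → no.
That gives 1 matching atom.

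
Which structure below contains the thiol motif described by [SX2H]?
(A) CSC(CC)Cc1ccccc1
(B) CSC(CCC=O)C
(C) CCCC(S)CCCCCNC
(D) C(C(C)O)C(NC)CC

C

[SX2H] describes an aliphatic sulfur with two connections, one being H (a thiol).
(A) has a methylthio ether (-SCH3) but the sulfur has H0 (bonded to two carbons), not H1.
(B) has a methylthio ether (-SCH3) but the sulfur has H0 (bonded to two carbons), not H1.
(C) contains a thiol (-SH), which satisfies every atom and bond constraint.
(D) has a hydroxyl group (-OH) but it is an -OH, not an -SH.
So the answer is (C).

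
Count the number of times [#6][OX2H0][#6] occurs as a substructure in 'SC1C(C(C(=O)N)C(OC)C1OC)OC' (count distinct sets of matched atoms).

[#6][OX2H0][#6] is the SMARTS for an ether: an aliphatic oxygen bridging two carbons with no H on the oxygen.
The molecule carries 3 separate instances of a methoxy ether (-OCH3) meeting every constraint; each maps to a distinct set of atoms, giving 3 matches.

3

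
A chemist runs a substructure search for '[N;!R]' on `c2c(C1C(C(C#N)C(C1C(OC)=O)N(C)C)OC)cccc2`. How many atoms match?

The query [N;!R] means: aliphatic nitrogen not in a ring.
Check the 22 heavy atoms by environment: 5× C (in 5-ring) → no; 6× C (acyclic) → no; 2× N (acyclic) → match; 3× O (acyclic) → no; 6× c (aromatic, in 6-ring) → no.
That gives 2 matching atoms.

2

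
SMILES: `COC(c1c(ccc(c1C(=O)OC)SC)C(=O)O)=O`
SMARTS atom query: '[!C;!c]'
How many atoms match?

7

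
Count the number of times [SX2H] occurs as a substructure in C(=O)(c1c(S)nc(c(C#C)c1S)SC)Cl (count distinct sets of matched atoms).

2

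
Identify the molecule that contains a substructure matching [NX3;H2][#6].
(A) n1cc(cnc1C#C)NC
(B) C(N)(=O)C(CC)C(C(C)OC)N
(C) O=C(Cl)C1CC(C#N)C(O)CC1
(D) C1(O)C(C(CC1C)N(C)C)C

B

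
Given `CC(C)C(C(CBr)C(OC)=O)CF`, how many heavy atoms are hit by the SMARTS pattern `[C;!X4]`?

1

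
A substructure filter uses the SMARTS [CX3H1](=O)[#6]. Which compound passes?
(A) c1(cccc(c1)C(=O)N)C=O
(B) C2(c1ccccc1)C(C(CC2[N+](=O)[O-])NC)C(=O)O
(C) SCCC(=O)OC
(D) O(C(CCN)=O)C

A

[CX3H1](=O)[#6] describes an sp2 carbon with one H, double-bonded to O and single-bonded to carbon (an aldehyde).
(A) contains an aldehyde (-CHO), which satisfies every atom and bond constraint.
(B) has a carboxylic acid group (-C(=O)OH) but the carbonyl carbon has H0 and is bonded to O, not H1.
(C) has a methyl-ester group (-C(=O)OCH3) but the carbonyl carbon has H0, not H1.
(D) has a methyl-ester group (-C(=O)OCH3) but the carbonyl carbon has H0, not H1.
So the answer is (A).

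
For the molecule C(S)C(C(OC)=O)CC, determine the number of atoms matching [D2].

3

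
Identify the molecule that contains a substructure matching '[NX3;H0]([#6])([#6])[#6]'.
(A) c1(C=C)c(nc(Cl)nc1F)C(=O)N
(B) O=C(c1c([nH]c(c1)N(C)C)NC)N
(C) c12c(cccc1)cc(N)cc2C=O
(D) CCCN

B

[NX3;H0]([#6])([#6])[#6] describes a trivalent nitrogen with no H, bonded to three carbons (a tertiary amine).
(A) has a primary amide (-C(=O)NH2) but the amide nitrogen has H2 and only one carbon neighbour.
(B) contains a dimethylamino group (-N(CH3)2), which satisfies every atom and bond constraint.
(C) has a primary amino group (-NH2) but the nitrogen has H2, not H0 with three carbons.
(D) has a primary amino group (-NH2) but the nitrogen has H2, not H0 with three carbons.
So the answer is (B).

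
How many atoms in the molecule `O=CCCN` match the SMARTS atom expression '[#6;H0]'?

The query [#6;H0] means: any carbon with no attached hydrogen.
Check the 5 heavy atoms by environment: 2× C (H2) → no; 1× C (H1) → no; 1× O (H0) → no; 1× N (H2) → no.
No environment satisfies the query, so 0 matching atoms.

0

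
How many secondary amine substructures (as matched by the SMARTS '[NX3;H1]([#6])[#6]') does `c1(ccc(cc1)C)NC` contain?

1

[NX3;H1]([#6])[#6] is the SMARTS for a secondary amine: a trivalent nitrogen with one H, bonded to two carbons.
Exactly one fragment in the molecule meets all constraints, giving 1 match.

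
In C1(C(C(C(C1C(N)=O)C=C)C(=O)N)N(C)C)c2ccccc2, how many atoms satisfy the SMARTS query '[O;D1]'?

The query [O;D1] means: aliphatic oxygen bonded to exactly one heavy atom.
Check the 22 heavy atoms by environment: 7× C (D3) → no; 1× c (aromatic, D3) → no; 5× c (aromatic, D2) → no; 1× C (D2) → no; 3× C (D1) → no; 1× N (D3) → no; 2× O (D1) → match; 2× N (D1) → no.
That gives 2 matching atoms.

2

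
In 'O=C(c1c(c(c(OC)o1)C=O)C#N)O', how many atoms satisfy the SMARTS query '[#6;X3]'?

The query [#6;X3] means: any carbon (aromatic or not) with three total connections.
Check the 14 heavy atoms by environment: 1× o (aromatic, X2) → no; 4× c (aromatic, X3) → match; 2× C (X3) → match; 2× O (X1) → no; 2× O (X2) → no; 1× C (X2) → no; 1× N (X1) → no; 1× C (X4) → no.
Summing the matching environments: 4 + 2 = 6 matching atoms.

6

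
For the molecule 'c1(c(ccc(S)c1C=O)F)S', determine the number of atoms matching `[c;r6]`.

6

The query [c;r6] means: aromatic carbon that belongs to a six-membered ring.
Check the 11 heavy atoms by environment: 6× c (aromatic, in 6-ring) → match; 2× S (acyclic) → no; 1× C (acyclic) → no; 1× O (acyclic) → no; 1× F (acyclic) → no.
That gives 6 matching atoms.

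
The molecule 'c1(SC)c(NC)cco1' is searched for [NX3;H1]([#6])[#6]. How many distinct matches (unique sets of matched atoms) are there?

[NX3;H1]([#6])[#6] is the SMARTS for a secondary amine: a trivalent nitrogen with one H, bonded to two carbons.
Exactly one fragment in the molecule meets all constraints, giving 1 match.

1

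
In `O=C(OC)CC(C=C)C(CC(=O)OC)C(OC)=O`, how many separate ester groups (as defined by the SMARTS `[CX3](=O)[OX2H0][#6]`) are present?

3

[CX3](=O)[OX2H0][#6] is the SMARTS for an ester: a carbonyl carbon bonded to an oxygen that is itself bonded to carbon (no H on that O).
The molecule carries 3 separate instances of a methyl-ester group (-C(=O)OCH3) meeting every constraint; each maps to a distinct set of atoms, giving 3 matches.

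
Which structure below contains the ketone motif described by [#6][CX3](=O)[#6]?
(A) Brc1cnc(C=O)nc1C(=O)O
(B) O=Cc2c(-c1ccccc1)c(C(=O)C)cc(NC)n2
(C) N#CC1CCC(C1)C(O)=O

B

[#6][CX3](=O)[#6] describes a carbonyl carbon (no H) flanked by two carbons (a ketone).
(A) has an aldehyde (-CHO) but the carbonyl carbon has H1, so it is not flanked by two carbons.
(B) contains an acetyl/ketone group (-C(=O)CH3), which satisfies every atom and bond constraint.
(C) has a carboxylic acid group (-C(=O)OH) but one neighbour of the carbonyl carbon is O, not C.
So the answer is (B).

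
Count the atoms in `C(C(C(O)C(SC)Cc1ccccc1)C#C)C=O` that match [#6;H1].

10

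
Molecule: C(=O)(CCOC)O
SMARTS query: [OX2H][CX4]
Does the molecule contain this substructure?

The pattern [OX2H][CX4] describes a hydroxyl oxygen bound to an sp3 (X4) carbon — an aliphatic alcohol.
The closest candidate here is a carboxylic acid group (-C(=O)OH), but the -OH is on a CX3 carbonyl carbon, not a CX4 carbon. No other fragment satisfies the full query, so there is no match.

No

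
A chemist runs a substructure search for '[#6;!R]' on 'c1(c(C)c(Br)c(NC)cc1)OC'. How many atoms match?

3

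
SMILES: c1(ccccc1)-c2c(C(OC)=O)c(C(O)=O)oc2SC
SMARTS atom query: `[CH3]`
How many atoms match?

The query [CH3] means: aliphatic carbon with exactly three hydrogens.
Check the 20 heavy atoms by environment: 1× o (aromatic, H0) → no; 5× c (aromatic, H0) → no; 2× C (H0) → no; 3× O (H0) → no; 2× C (H3) → match; 1× O (H1) → no; 1× S (H0) → no; 5× c (aromatic, H1) → no.
That gives 2 matching atoms.

2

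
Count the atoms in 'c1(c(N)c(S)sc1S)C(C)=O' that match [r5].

The query [r5] means: r5 matches atoms in a five-membered ring.
Check the 11 heavy atoms by environment: 1× s (aromatic, in 5-ring) → match; 4× c (aromatic, in 5-ring) → match; 2× C (acyclic) → no; 1× O (acyclic) → no; 1× N (acyclic) → no; 2× S (acyclic) → no.
Summing the matching environments: 1 + 4 = 5 matching atoms.

5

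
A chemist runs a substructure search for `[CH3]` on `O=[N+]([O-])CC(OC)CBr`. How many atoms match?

1

Check the 9 heavy atoms by environment: 2× C (H2) → no; 1× C (H1) → no; 1× Br (H0) → no; 1× N (charge +1, H0) → no; 1× O (charge -1, H0) → no; 2× O (H0) → no; 1× C (H3) → match.
That gives 1 matching atom.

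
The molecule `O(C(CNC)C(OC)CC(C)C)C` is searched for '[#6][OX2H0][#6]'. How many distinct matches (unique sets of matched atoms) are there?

[#6][OX2H0][#6] is the SMARTS for an ether: an aliphatic oxygen bridging two carbons with no H on the oxygen.
The molecule carries 2 separate instances of a methoxy ether (-OCH3) meeting every constraint; each maps to a distinct set of atoms, giving 2 matches.

2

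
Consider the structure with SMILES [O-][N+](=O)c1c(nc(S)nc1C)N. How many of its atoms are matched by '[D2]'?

2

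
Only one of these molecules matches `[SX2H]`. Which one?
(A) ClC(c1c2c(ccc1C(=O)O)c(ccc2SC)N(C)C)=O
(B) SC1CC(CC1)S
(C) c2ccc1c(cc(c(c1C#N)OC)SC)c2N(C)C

B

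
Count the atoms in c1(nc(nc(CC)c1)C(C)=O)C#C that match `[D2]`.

The query [D2] means: atom with exactly two heavy-atom neighbours.
Check the 13 heavy atoms by environment: 2× n (aromatic, D2) → match; 3× c (aromatic, D3) → no; 1× c (aromatic, D2) → match; 2× C (D2) → match; 3× C (D1) → no; 1× C (D3) → no; 1× O (D1) → no.
Summing the matching environments: 2 + 1 + 2 = 5 matching atoms.

5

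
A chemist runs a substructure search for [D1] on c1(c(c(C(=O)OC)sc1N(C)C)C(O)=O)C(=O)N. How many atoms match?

8

The query [D1] means: atom with exactly one heavy-atom neighbour (degree 1).
Check the 18 heavy atoms by environment: 1× s (aromatic, D2) → no; 4× c (aromatic, D3) → no; 3× C (D3) → no; 4× O (D1) → match; 1× N (D1) → match; 1× O (D2) → no; 3× C (D1) → match; 1× N (D3) → no.
Summing the matching environments: 4 + 1 + 3 = 8 matching atoms.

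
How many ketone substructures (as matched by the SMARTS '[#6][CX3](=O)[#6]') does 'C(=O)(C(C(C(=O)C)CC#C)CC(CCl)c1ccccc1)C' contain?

2

[#6][CX3](=O)[#6] is the SMARTS for a ketone: a carbonyl carbon (no H) flanked by two carbons.
The molecule carries 2 separate instances of an acetyl/ketone group (-C(=O)CH3) meeting every constraint; each maps to a distinct set of atoms, giving 2 matches.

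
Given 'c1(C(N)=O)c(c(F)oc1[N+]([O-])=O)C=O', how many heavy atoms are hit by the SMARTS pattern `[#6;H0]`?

Check the 14 heavy atoms by environment: 1× o (aromatic, H0) → no; 4× c (aromatic, H0) → match; 1× F (H0) → no; 1× C (H1) → no; 3× O (H0) → no; 1× C (H0) → match; 1× N (H2) → no; 1× N (charge +1, H0) → no; 1× O (charge -1, H0) → no.
Summing the matching environments: 4 + 1 = 5 matching atoms.

5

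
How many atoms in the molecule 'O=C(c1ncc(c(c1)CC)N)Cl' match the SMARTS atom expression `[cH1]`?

The query [cH1] means: aromatic carbon bearing exactly one hydrogen.
Check the 12 heavy atoms by environment: 1× n (aromatic, H0) → no; 3× c (aromatic, H0) → no; 2× c (aromatic, H1) → match; 1× C (H0) → no; 1× O (H0) → no; 1× Cl (H0) → no; 1× N (H2) → no; 1× C (H2) → no; 1× C (H3) → no.
That gives 2 matching atoms.

2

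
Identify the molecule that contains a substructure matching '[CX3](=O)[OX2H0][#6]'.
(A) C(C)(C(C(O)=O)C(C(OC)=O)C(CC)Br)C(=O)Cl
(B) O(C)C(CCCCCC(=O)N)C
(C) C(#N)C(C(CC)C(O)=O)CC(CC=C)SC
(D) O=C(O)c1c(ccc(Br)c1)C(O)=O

A

[CX3](=O)[OX2H0][#6] describes a carbonyl carbon bonded to an oxygen that is itself bonded to carbon (no H on that O) (an ester).
(A) contains a methyl-ester group (-C(=O)OCH3), which satisfies every atom and bond constraint.
(B) has a methoxy ether (-OCH3) but the ether oxygen is not adjacent to a C=O carbon.
(C) has a carboxylic acid group (-C(=O)OH) but the singly-bonded O carries H (OX2H1, not H0).
(D) has a carboxylic acid group (-C(=O)OH) but the singly-bonded O carries H (OX2H1, not H0).
So the answer is (A).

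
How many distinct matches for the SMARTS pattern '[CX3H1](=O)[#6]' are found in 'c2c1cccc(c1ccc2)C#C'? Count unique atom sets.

0

[CX3H1](=O)[#6] is the SMARTS for an aldehyde: an sp2 carbon with one H, double-bonded to O and single-bonded to carbon.
No fragment in the molecule satisfies every constraint, giving 0 matches.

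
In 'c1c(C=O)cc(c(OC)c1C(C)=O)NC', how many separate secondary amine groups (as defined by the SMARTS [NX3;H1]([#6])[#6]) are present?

1

[NX3;H1]([#6])[#6] is the SMARTS for a secondary amine: a trivalent nitrogen with one H, bonded to two carbons.
Exactly one fragment in the molecule meets all constraints, giving 1 match.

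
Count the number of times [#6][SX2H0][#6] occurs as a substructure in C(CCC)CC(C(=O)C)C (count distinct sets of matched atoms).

0

[#6][SX2H0][#6] is the SMARTS for a thioether: an aliphatic sulfur bridging two carbons with no H on the sulfur.
No fragment in the molecule satisfies every constraint, giving 0 matches.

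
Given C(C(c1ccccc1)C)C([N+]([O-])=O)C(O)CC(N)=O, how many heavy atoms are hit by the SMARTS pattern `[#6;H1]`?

The query [#6;H1] means: any carbon bearing exactly one hydrogen.
Check the 19 heavy atoms by environment: 1× C (H3) → no; 3× C (H1) → match; 2× C (H2) → no; 1× N (charge +1, H0) → no; 1× O (charge -1, H0) → no; 2× O (H0) → no; 1× C (H0) → no; 1× N (H2) → no; 1× O (H1) → no; 1× c (aromatic, H0) → no; 5× c (aromatic, H1) → match.
Summing the matching environments: 3 + 5 = 8 matching atoms.

8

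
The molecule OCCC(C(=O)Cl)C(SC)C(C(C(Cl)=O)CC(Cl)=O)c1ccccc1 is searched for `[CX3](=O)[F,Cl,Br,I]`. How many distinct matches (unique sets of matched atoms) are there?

3

[CX3](=O)[F,Cl,Br,I] is the SMARTS for an acyl halide: a carbonyl carbon bonded to a halogen.
The molecule carries 3 separate instances of an acyl chloride (-C(=O)Cl) meeting every constraint; each maps to a distinct set of atoms, giving 3 matches.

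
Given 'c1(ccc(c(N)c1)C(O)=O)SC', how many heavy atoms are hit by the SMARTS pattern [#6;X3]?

7

The query [#6;X3] means: any carbon (aromatic or not) with three total connections.
Check the 12 heavy atoms by environment: 6× c (aromatic, X3) → match; 1× S (X2) → no; 1× C (X4) → no; 1× N (X3) → no; 1× C (X3) → match; 1× O (X1) → no; 1× O (X2) → no.
Summing the matching environments: 6 + 1 = 7 matching atoms.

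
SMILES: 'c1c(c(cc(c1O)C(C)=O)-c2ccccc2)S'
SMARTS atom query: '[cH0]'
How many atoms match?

5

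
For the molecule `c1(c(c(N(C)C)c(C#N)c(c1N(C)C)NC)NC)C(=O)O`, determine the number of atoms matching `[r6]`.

6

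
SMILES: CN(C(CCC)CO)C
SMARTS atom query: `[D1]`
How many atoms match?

4

The query [D1] means: atom with exactly one heavy-atom neighbour (degree 1).
Check the 9 heavy atoms by environment: 3× C (D2) → no; 1× C (D3) → no; 1× N (D3) → no; 3× C (D1) → match; 1× O (D1) → match.
Summing the matching environments: 3 + 1 = 4 matching atoms.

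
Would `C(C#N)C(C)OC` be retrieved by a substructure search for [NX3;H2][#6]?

The pattern [NX3;H2][#6] describes a trivalent nitrogen with two H attached to carbon — a primary amine.
The closest candidate here is a nitrile (-C#N), but the nitrogen is NX1 (triple-bonded), not NX3 with two H. No other fragment satisfies the full query, so there is no match.

No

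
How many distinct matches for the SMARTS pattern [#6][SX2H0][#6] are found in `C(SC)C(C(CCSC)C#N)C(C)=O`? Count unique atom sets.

2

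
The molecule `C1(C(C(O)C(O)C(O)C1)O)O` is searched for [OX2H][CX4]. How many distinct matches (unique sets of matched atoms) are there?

5

[OX2H][CX4] is the SMARTS for an aliphatic alcohol: a hydroxyl oxygen bound to an sp3 (X4) carbon.
The molecule carries 5 separate instances of a hydroxyl group (-OH) meeting every constraint; each maps to a distinct set of atoms, giving 5 matches.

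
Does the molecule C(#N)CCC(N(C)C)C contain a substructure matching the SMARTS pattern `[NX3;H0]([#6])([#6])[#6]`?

Yes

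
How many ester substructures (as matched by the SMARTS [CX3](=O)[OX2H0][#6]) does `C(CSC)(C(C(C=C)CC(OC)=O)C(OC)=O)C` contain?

[CX3](=O)[OX2H0][#6] is the SMARTS for an ester: a carbonyl carbon bonded to an oxygen that is itself bonded to carbon (no H on that O).
The molecule carries 2 separate instances of a methyl-ester group (-C(=O)OCH3) meeting every constraint; each maps to a distinct set of atoms, giving 2 matches.

2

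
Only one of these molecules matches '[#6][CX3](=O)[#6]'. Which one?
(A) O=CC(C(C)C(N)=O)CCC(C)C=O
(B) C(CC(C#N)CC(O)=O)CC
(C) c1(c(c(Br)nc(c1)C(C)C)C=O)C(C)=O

C

[#6][CX3](=O)[#6] describes a carbonyl carbon (no H) flanked by two carbons (a ketone).
(A) has an aldehyde (-CHO) but the carbonyl carbon has H1, so it is not flanked by two carbons.
(B) has a carboxylic acid group (-C(=O)OH) but one neighbour of the carbonyl carbon is O, not C.
(C) contains an acetyl/ketone group (-C(=O)CH3), which satisfies every atom and bond constraint.
So the answer is (C).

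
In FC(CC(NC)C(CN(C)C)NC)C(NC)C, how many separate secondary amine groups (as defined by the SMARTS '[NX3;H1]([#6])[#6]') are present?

3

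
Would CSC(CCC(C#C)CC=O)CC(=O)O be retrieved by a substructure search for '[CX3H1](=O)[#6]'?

The pattern [CX3H1](=O)[#6] describes an sp2 carbon with one H, double-bonded to O and single-bonded to carbon — an aldehyde.
The molecule carries an aldehyde (-CHO), whose atoms satisfy every constraint of the query, so the pattern matches.

Yes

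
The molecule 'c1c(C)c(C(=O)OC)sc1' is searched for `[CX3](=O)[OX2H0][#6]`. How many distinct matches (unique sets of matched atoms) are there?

[CX3](=O)[OX2H0][#6] is the SMARTS for an ester: a carbonyl carbon bonded to an oxygen that is itself bonded to carbon (no H on that O).
Exactly one fragment in the molecule meets all constraints, giving 1 match.

1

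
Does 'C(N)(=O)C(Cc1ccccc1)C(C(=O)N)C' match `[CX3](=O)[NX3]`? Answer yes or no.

The pattern [CX3](=O)[NX3] describes a carbonyl carbon bonded to a trivalent nitrogen — an amide.
The molecule carries a primary amide (-C(=O)NH2), whose atoms satisfy every constraint of the query, so the pattern matches.

Yes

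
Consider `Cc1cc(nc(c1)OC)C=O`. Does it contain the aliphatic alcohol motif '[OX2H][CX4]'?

No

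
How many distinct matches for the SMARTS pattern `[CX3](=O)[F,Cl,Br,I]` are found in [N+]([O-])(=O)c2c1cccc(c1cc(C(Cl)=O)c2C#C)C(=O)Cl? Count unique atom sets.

2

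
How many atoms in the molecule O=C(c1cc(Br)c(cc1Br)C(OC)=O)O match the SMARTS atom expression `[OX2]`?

2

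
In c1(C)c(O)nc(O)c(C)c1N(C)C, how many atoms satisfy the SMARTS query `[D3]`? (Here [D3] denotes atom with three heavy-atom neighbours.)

6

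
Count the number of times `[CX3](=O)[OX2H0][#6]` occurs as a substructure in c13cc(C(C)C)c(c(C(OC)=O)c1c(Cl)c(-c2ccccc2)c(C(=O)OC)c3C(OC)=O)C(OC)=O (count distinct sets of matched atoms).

[CX3](=O)[OX2H0][#6] is the SMARTS for an ester: a carbonyl carbon bonded to an oxygen that is itself bonded to carbon (no H on that O).
The molecule carries 4 separate instances of a methyl-ester group (-C(=O)OCH3) meeting every constraint; each maps to a distinct set of atoms, giving 4 matches.

4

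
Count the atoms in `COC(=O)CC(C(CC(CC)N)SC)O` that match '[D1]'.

The query [D1] means: atom with exactly one heavy-atom neighbour (degree 1).
Check the 15 heavy atoms by environment: 3× C (D1) → match; 3× C (D2) → no; 4× C (D3) → no; 2× O (D1) → match; 1× O (D2) → no; 1× N (D1) → match; 1× S (D2) → no.
Summing the matching environments: 3 + 2 + 1 = 6 matching atoms.

6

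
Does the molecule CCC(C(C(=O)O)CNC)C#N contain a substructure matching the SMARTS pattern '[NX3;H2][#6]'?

No

The pattern [NX3;H2][#6] describes a trivalent nitrogen with two H attached to carbon — a primary amine.
The closest candidate here is an N-methylamino group (-NHCH3), but the nitrogen bears two carbons and only one H (H1), not H2. No other fragment satisfies the full query, so there is no match.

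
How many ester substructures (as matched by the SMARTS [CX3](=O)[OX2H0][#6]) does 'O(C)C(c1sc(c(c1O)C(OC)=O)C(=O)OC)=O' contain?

3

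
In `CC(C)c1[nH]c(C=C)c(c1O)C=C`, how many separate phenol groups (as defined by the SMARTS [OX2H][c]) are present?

[OX2H][c] is the SMARTS for a phenol: a hydroxyl oxygen attached to an aromatic carbon.
Exactly one fragment in the molecule meets all constraints, giving 1 match.

1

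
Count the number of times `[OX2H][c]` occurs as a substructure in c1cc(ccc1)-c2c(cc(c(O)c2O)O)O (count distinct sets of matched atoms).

4

[OX2H][c] is the SMARTS for a phenol: a hydroxyl oxygen attached to an aromatic carbon.
The molecule carries 4 separate instances of a hydroxyl group (-OH) meeting every constraint; each maps to a distinct set of atoms, giving 4 matches.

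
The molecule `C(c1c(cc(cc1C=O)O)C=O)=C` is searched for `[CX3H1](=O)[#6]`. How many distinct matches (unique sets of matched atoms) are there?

[CX3H1](=O)[#6] is the SMARTS for an aldehyde: an sp2 carbon with one H, double-bonded to O and single-bonded to carbon.
The molecule carries 2 separate instances of an aldehyde (-CHO) meeting every constraint; each maps to a distinct set of atoms, giving 2 matches.

2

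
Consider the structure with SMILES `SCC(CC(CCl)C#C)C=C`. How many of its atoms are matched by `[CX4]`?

5

The query [CX4] means: C with X4: aliphatic carbon with exactly 4 total connections (bonds + H).
Check the 11 heavy atoms by environment: 5× C (X4) → match; 1× Cl (X1) → no; 2× C (X2) → no; 1× S (X2) → no; 2× C (X3) → no.
That gives 5 matching atoms.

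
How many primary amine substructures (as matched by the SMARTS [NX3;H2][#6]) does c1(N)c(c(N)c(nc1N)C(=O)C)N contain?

4

[NX3;H2][#6] is the SMARTS for a primary amine: a trivalent nitrogen with two H attached to carbon.
The molecule carries 4 separate instances of a primary amino group (-NH2) meeting every constraint; each maps to a distinct set of atoms, giving 4 matches.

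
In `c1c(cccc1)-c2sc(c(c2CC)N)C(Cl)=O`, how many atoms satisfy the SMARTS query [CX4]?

2

Check the 17 heavy atoms by environment: 1× s (aromatic, X2) → no; 10× c (aromatic, X3) → no; 1× C (X3) → no; 1× O (X1) → no; 1× Cl (X1) → no; 1× N (X3) → no; 2× C (X4) → match.
That gives 2 matching atoms.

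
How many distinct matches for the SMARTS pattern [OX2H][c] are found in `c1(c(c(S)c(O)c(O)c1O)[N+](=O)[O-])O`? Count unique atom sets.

4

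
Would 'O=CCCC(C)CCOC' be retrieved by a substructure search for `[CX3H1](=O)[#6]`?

Yes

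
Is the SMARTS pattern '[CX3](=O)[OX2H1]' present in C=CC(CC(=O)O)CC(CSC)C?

Yes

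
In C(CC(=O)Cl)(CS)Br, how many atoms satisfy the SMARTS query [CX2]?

0

Check the 8 heavy atoms by environment: 3× C (X4) → no; 1× S (X2) → no; 1× Br (X1) → no; 1× C (X3) → no; 1× O (X1) → no; 1× Cl (X1) → no.
No environment satisfies the query, so 0 matching atoms.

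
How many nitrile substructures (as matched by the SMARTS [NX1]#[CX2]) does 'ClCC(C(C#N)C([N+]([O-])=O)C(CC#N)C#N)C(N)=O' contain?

3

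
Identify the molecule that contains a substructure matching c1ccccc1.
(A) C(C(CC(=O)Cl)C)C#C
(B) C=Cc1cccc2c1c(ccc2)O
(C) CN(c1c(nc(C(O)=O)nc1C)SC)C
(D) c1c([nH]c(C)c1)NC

B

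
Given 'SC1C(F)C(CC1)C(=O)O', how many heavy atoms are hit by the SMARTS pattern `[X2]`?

2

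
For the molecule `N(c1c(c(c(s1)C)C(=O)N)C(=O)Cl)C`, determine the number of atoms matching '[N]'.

2

The query [N] means: uppercase N matches aliphatic (non-aromatic) nitrogen only.
Check the 14 heavy atoms by environment: 1× s (aromatic) → no; 4× c (aromatic) → no; 4× C → no; 2× O → no; 2× N → match; 1× Cl → no.
That gives 2 matching atoms.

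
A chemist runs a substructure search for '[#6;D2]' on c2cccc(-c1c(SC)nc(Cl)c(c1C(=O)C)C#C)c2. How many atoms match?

6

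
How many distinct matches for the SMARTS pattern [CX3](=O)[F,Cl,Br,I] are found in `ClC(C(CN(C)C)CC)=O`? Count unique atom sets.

[CX3](=O)[F,Cl,Br,I] is the SMARTS for an acyl halide: a carbonyl carbon bonded to a halogen.
Exactly one fragment in the molecule meets all constraints, giving 1 match.

1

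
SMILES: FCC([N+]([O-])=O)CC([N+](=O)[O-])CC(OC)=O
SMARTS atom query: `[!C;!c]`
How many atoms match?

9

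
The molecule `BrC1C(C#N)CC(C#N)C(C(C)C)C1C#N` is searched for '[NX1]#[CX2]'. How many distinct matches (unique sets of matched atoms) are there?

[NX1]#[CX2] is the SMARTS for a nitrile: a nitrogen triple-bonded to a two-connected carbon.
The molecule carries 3 separate instances of a nitrile (-C#N) meeting every constraint; each maps to a distinct set of atoms, giving 3 matches.

3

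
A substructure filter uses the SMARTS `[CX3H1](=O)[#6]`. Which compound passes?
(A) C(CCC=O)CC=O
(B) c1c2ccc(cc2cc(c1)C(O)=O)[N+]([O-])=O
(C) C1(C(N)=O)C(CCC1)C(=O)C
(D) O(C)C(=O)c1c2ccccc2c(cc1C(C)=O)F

[CX3H1](=O)[#6] describes an sp2 carbon with one H, double-bonded to O and single-bonded to carbon (an aldehyde).
(A) contains an aldehyde (-CHO), which satisfies every atom and bond constraint.
(B) has a carboxylic acid group (-C(=O)OH) but the carbonyl carbon has H0 and is bonded to O, not H1.
(C) has an acetyl/ketone group (-C(=O)CH3) but the carbonyl carbon has H0 (two carbon neighbours), not H1.
(D) has a methyl-ester group (-C(=O)OCH3) but the carbonyl carbon has H0, not H1.
So the answer is (A).

A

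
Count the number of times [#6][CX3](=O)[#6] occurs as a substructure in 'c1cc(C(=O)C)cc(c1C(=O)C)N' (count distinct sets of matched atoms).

2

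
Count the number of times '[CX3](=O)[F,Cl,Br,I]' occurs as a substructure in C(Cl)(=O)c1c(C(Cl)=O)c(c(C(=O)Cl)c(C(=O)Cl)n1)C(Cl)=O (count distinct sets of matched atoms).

5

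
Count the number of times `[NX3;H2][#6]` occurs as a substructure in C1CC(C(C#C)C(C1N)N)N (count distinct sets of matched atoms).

[NX3;H2][#6] is the SMARTS for a primary amine: a trivalent nitrogen with two H attached to carbon.
The molecule carries 3 separate instances of a primary amino group (-NH2) meeting every constraint; each maps to a distinct set of atoms, giving 3 matches.

3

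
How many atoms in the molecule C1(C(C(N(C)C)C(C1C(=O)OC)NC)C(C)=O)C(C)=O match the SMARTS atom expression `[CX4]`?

11

The query [CX4] means: C with X4: aliphatic carbon with exactly 4 total connections (bonds + H).
Check the 20 heavy atoms by environment: 11× C (X4) → match; 3× C (X3) → no; 3× O (X1) → no; 1× O (X2) → no; 2× N (X3) → no.
That gives 11 matching atoms.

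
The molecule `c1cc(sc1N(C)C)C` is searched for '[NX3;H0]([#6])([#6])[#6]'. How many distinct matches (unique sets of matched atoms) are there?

[NX3;H0]([#6])([#6])[#6] is the SMARTS for a tertiary amine: a trivalent nitrogen with no H, bonded to three carbons.
Exactly one fragment in the molecule meets all constraints, giving 1 match.

1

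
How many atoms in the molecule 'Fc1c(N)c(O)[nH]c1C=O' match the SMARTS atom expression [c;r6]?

0

Check the 10 heavy atoms by environment: 1× n (aromatic, in 5-ring) → no; 4× c (aromatic, in 5-ring) → no; 1× N (acyclic) → no; 1× F (acyclic) → no; 2× O (acyclic) → no; 1× C (acyclic) → no.
No environment satisfies the query, so 0 matching atoms.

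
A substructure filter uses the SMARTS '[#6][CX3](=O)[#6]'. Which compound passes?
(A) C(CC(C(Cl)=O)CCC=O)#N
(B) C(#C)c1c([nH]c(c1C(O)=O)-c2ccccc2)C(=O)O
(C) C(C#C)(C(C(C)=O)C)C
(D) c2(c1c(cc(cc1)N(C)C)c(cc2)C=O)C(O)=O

C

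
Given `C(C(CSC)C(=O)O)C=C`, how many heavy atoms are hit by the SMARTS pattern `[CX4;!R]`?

4

Check the 10 heavy atoms by environment: 4× C (X4, acyclic) → match; 3× C (X3, acyclic) → no; 1× O (X1, acyclic) → no; 1× O (X2, acyclic) → no; 1× S (X2, acyclic) → no.
That gives 4 matching atoms.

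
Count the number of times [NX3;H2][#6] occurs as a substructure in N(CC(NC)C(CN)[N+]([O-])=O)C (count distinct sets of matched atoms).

1

[NX3;H2][#6] is the SMARTS for a primary amine: a trivalent nitrogen with two H attached to carbon.
Exactly one fragment in the molecule meets all constraints, giving 1 match.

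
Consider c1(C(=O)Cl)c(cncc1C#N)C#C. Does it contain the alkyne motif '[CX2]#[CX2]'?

The pattern [CX2]#[CX2] describes a carbon-carbon triple bond — an alkyne.
The molecule carries an ethynyl group (-C#CH), whose atoms satisfy every constraint of the query, so the pattern matches.

Yes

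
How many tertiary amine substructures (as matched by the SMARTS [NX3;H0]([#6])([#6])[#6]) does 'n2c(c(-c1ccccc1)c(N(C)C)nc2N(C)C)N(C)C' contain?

3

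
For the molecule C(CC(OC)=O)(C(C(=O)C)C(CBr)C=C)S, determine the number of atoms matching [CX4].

The query [CX4] means: C with X4: aliphatic carbon with exactly 4 total connections (bonds + H).
Check the 16 heavy atoms by environment: 7× C (X4) → match; 4× C (X3) → no; 2× O (X1) → no; 1× O (X2) → no; 1× S (X2) → no; 1× Br (X1) → no.
That gives 7 matching atoms.

7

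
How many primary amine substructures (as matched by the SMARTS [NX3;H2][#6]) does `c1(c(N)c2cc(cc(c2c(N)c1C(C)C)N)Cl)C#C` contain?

[NX3;H2][#6] is the SMARTS for a primary amine: a trivalent nitrogen with two H attached to carbon.
The molecule carries 3 separate instances of a primary amino group (-NH2) meeting every constraint; each maps to a distinct set of atoms, giving 3 matches.

3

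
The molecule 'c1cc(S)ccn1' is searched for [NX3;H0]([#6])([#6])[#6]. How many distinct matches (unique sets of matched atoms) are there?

[NX3;H0]([#6])([#6])[#6] is the SMARTS for a tertiary amine: a trivalent nitrogen with no H, bonded to three carbons.
No fragment in the molecule satisfies every constraint, giving 0 matches.

0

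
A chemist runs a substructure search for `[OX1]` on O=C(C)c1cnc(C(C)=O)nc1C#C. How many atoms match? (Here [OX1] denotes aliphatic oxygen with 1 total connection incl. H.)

The query [OX1] means: aliphatic oxygen with one total connection — typically a carbonyl =O or an oxide.
Check the 14 heavy atoms by environment: 2× n (aromatic, X2) → no; 4× c (aromatic, X3) → no; 2× C (X2) → no; 2× C (X3) → no; 2× O (X1) → match; 2× C (X4) → no.
That gives 2 matching atoms.

2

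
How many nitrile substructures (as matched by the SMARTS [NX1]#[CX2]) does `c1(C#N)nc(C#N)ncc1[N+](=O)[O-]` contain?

[NX1]#[CX2] is the SMARTS for a nitrile: a nitrogen triple-bonded to a two-connected carbon.
The molecule carries 2 separate instances of a nitrile (-C#N) meeting every constraint; each maps to a distinct set of atoms, giving 2 matches.

2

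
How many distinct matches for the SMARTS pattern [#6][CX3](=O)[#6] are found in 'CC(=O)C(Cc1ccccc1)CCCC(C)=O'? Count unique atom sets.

2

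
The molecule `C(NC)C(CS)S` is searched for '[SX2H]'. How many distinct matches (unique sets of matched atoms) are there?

2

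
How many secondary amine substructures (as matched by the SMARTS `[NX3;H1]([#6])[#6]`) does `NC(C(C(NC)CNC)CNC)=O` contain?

[NX3;H1]([#6])[#6] is the SMARTS for a secondary amine: a trivalent nitrogen with one H, bonded to two carbons.
The molecule carries 3 separate instances of an N-methylamino group (-NHCH3) meeting every constraint; each maps to a distinct set of atoms, giving 3 matches.

3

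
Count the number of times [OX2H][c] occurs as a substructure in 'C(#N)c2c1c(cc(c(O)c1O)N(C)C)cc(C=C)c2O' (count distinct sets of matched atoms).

3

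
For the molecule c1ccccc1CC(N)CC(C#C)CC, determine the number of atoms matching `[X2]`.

2

The query [X2] means: any atom with exactly two total connections (bonds + H).
Check the 15 heavy atoms by environment: 6× C (X4) → no; 2× C (X2) → match; 1× N (X3) → no; 6× c (aromatic, X3) → no.
That gives 2 matching atoms.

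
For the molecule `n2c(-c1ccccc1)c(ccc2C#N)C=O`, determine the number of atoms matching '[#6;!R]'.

The query [#6;!R] means: carbon not in any ring.
Check the 16 heavy atoms by environment: 1× n (aromatic, in 6-ring) → no; 11× c (aromatic, in 6-ring) → no; 2× C (acyclic) → match; 1× O (acyclic) → no; 1× N (acyclic) → no.
That gives 2 matching atoms.

2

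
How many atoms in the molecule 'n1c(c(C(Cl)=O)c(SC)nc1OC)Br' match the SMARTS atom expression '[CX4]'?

2

Check the 14 heavy atoms by environment: 2× n (aromatic, X2) → no; 4× c (aromatic, X3) → no; 1× Br (X1) → no; 1× C (X3) → no; 1× O (X1) → no; 1× Cl (X1) → no; 1× S (X2) → no; 2× C (X4) → match; 1× O (X2) → no.
That gives 2 matching atoms.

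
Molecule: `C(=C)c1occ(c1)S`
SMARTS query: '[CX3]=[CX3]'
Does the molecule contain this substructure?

The pattern [CX3]=[CX3] describes a non-aromatic C=C double bond between two sp2 carbons — an alkene.
The molecule carries a vinyl group (-CH=CH2), whose atoms satisfy every constraint of the query, so the pattern matches.

Yes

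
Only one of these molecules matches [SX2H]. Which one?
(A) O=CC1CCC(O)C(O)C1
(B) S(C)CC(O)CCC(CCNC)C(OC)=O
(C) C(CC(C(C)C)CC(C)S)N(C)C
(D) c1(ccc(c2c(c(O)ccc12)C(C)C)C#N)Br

[SX2H] describes an aliphatic sulfur with two connections, one being H (a thiol).
(A) has a hydroxyl group (-OH) but it is an -OH, not an -SH.
(B) has a methylthio ether (-SCH3) but the sulfur has H0 (bonded to two carbons), not H1.
(C) contains a thiol (-SH), which satisfies every atom and bond constraint.
(D) has a hydroxyl group (-OH) but it is an -OH, not an -SH.
So the answer is (C).

C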